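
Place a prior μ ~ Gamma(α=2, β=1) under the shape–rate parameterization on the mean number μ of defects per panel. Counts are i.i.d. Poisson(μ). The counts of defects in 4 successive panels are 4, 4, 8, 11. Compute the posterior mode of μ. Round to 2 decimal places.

Σxᵢ = 4+4+8+11 = 27, with n = 4.
Posterior ∝ μe^(−1μ) · μ^27e^(−4μ) = μ^28e^(−5μ), i.e. Gamma(shape=29, rate=5).
The mode of a Gamma(a, b) with a ≥ 1 (shape–rate) is (a−1)/b = 28/5 ≈ 5.60.

μ̂_MAP = 5.60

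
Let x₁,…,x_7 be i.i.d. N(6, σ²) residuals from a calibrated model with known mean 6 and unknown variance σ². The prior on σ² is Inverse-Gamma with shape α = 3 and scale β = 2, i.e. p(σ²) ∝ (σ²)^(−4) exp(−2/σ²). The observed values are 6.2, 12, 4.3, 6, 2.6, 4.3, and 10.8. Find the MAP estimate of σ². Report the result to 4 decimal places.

Sum of squared deviations about the known mean: SS = (6.2−6)² + (12−6)² + (4.3−6)² + (6−6)² + (2.6−6)² + (4.3−6)² + (10.8−6)² = 76.42.
The Normal likelihood contributes (σ²)^(−n/2) exp(−SS/(2σ²)), so the posterior is Inverse-Gamma(α + n/2, β + SS/2) = Inverse-Gamma(6.5, 40.21).
The mode of Inverse-Gamma(a, b) is b/(a+1) = 40.21/7.5 ≈ 5.3613.

σ̂²_MAP = 5.3613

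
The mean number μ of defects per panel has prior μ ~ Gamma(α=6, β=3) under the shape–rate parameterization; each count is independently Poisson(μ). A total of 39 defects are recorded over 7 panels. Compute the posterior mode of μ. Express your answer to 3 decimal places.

Σxᵢ = 39, n = 7.
Posterior ∝ μ^5e^(−3μ) · μ^39e^(−7μ) = μ^44e^(−10μ), i.e. Gamma(shape=45, rate=10).
The mode of a Gamma(a, b) with a ≥ 1 (shape–rate) is (a−1)/b = 44/10 ≈ 4.400.

μ̂_MAP = 4.400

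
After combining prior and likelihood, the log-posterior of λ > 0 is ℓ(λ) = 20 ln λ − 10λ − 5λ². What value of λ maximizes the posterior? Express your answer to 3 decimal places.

λ̂_MAP = 1.000

ℓ'(λ) = 20/λ − 10 − 10λ. Setting this to zero and multiplying by λ: 10λ² + 10λ − 20 = 0.
λ = (−10 + √(10² + 4·10·20)) / (2·10) = (−10 + √900) / 20 = (−10 + 30)/20 = 1.
ℓ''(λ) = −20/λ² − 10 < 0, confirming a maximum.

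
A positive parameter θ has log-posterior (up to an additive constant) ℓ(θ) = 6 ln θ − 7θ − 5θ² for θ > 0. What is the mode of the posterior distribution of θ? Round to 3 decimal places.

θ̂_MAP = 0.500

ℓ'(θ) = 6/θ − 7 − 10θ. Setting this to zero and multiplying by θ: 10θ² + 7θ − 6 = 0.
θ = (−7 + √(7² + 4·10·6)) / (2·10) = (−7 + √289) / 20 = (−7 + 17)/20 = 1/2.
ℓ''(θ) = −6/θ² − 10 < 0, confirming a maximum.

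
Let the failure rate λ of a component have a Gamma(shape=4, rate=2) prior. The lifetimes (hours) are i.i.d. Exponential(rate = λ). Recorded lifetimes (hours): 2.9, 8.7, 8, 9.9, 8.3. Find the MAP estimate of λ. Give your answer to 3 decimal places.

λ̂_MAP = 0.201

The Exponential(rate=λ) likelihood is ∝ λ^n e^(−λΣtᵢ). Here n = 5 and Σtᵢ = 2.9 + 8.7 + 8 + 9.9 + 8.3 = 37.8.
Posterior ∝ λ^3e^(−2λ) · λ^5e^(−37.8λ) = λ^8e^(−39.8λ), i.e. Gamma(9, 39.8).
Mode = (a−1)/b = 8/39.8 ≈ 0.201.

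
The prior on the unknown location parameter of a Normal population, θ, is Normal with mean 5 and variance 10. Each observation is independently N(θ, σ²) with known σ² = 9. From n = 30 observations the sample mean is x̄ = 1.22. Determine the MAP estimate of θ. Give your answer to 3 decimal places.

n = 30, x̄ = 1.22.
For a Normal prior and Normal likelihood with known variance, the posterior is Normal; its mode equals its mean, the precision-weighted average.
Prior precision 1/σ₀² = 1/10 = 0.1; data precision n/σ² = 30/9 = 10/3.
θ̂ = (0.1·5 + (10/3)·1.22) / (0.1 + 10/3) = (137/30)/(103/30) = 137/103 ≈ 1.330.

θ̂_MAP = 1.330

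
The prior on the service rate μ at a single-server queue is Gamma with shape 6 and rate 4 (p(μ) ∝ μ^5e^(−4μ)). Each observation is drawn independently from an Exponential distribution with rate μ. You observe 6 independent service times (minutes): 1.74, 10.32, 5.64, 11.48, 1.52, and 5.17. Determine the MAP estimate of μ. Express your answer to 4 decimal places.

μ̂_MAP = 0.2759

The Exponential(rate=μ) likelihood is ∝ μ^n e^(−μΣtᵢ). Here n = 6 and Σtᵢ = 1.74 + 10.32 + 5.64 + 11.48 + 1.52 + 5.17 = 35.87.
Posterior ∝ μ^5e^(−4μ) · μ^6e^(−35.87μ) = μ^11e^(−39.87μ), i.e. Gamma(12, 39.87).
Mode = (a−1)/b = 11/39.87 ≈ 0.2759.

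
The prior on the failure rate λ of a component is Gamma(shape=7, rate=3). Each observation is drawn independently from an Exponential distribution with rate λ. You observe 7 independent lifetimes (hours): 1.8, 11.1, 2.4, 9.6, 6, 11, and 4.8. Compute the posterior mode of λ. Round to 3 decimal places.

λ̂_MAP = 0.262

The Exponential(rate=λ) likelihood is ∝ λ^n e^(−λΣtᵢ). Here n = 7 and Σtᵢ = 1.8 + 11.1 + 2.4 + 9.6 + 6 + 11 + 4.8 = 46.7.
Posterior ∝ λ^6e^(−3λ) · λ^7e^(−46.7λ) = λ^13e^(−49.7λ), i.e. Gamma(14, 49.7).
Mode = (a−1)/b = 13/49.7 ≈ 0.262.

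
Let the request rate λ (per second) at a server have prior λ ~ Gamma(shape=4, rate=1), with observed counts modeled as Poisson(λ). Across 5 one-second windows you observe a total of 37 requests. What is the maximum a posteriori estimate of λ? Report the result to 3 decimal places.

Σxᵢ = 37, n = 5.
Posterior ∝ λ^3e^(−1λ) · λ^37e^(−5λ) = λ^40e^(−6λ), i.e. Gamma(shape=41, rate=6).
The mode of a Gamma(a, b) with a ≥ 1 (shape–rate) is (a−1)/b = 40/6 ≈ 6.667.

λ̂_MAP = 6.667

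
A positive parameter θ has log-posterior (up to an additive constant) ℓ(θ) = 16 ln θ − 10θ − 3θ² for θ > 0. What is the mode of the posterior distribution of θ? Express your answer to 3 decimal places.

ℓ'(θ) = 16/θ − 10 − 6θ. Setting this to zero and multiplying by θ: 6θ² + 10θ − 16 = 0.
θ = (−10 + √(10² + 4·6·16)) / (2·6) = (−10 + √484) / 12 = (−10 + 22)/12 = 1.
ℓ''(θ) = −16/θ² − 6 < 0, confirming a maximum.

θ̂_MAP = 1.000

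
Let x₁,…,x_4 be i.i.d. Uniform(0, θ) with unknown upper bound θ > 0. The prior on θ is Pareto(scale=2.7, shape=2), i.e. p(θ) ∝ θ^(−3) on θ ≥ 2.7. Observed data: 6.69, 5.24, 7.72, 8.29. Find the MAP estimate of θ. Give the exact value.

θ̂_MAP = 8.29

The Uniform(0, θ) likelihood is θ^(−n) for θ ≥ max(xᵢ), zero otherwise. Here max(xᵢ) = 8.29.
Posterior ∝ θ^(−3) · θ^(−4) = θ^(−7) on θ ≥ max(2.7, 8.29) = 8.29.
This density is strictly decreasing in θ, so the posterior mode lies at the lower boundary of the support.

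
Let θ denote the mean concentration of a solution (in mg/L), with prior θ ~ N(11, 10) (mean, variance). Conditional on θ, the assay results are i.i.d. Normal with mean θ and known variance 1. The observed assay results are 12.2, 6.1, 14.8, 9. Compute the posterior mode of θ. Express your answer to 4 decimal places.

n = 4; x̄ = (12.2 + 6.1 + 14.8 + 9)/4 = 42.1/4 = 10.525.
For a Normal prior and Normal likelihood with known variance, the posterior is Normal; its mode equals its mean, the precision-weighted average.
Prior precision 1/σ₀² = 1/10 = 0.1; data precision n/σ² = 4/1 = 4.
θ̂ = (0.1·11 + 4·10.525) / (0.1 + 4) = 43.2/4.1 = 432/41 ≈ 10.5366.

θ̂_MAP = 10.5366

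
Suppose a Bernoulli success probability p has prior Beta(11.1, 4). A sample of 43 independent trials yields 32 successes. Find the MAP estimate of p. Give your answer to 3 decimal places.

p̂_MAP = 0.750

Prior: Beta(11.1, 4).
Data: 32 successes in 43 trials. The binomial likelihood contributes p^32(1−p)^11, so the posterior is Beta(11.1+32, 4+11) = Beta(43.1, 15).
For Beta(a, b) with a, b > 1 the mode is (a−1)/(a+b−2) = 42.1/56.1 ≈ 0.750.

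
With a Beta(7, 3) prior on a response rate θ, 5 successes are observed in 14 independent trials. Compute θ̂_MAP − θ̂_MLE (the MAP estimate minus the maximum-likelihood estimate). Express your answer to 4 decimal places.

Posterior is Beta(12, 12); MAP = (12−1)/(24−2) = 11/22 ≈ 0.50000.
MLE ignores the prior: θ̂_MLE = k/n = 5/14 ≈ 0.35714.
Difference = 11/22 − 5/14 = 1/7 ≈ 0.1429.

MAP − MLE = 0.1429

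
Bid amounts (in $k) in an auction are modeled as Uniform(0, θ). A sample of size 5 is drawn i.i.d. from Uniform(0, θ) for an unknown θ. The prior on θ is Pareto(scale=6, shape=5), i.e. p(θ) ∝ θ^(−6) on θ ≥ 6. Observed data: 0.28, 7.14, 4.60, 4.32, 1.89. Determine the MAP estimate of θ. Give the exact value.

θ̂_MAP = 7.14

The Uniform(0, θ) likelihood is θ^(−n) for θ ≥ max(xᵢ), zero otherwise. Here max(xᵢ) = 7.14.
Posterior ∝ θ^(−6) · θ^(−5) = θ^(−11) on θ ≥ max(6, 7.14) = 7.14.
This density is strictly decreasing in θ, so the posterior mode lies at the lower boundary of the support.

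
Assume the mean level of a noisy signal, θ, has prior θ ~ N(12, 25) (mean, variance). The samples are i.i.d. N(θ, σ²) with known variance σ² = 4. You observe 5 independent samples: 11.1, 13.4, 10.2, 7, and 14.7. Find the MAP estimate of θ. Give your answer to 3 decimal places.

θ̂_MAP = 11.302

n = 5; x̄ = (11.1 + 13.4 + 10.2 + 7 + 14.7)/5 = 56.4/5 = 11.28.
For a Normal prior and Normal likelihood with known variance, the posterior is Normal; its mode equals its mean, the precision-weighted average.
Prior precision 1/σ₀² = 1/25 = 0.04; data precision n/σ² = 5/4 = 1.25.
θ̂ = (0.04·12 + 1.25·11.28) / (0.04 + 1.25) = 14.58/1.29 = 486/43 ≈ 11.302.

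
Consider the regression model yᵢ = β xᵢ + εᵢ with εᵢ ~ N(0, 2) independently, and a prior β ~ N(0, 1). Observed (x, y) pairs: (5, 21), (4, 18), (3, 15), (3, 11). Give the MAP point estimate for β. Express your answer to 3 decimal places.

β̂_MAP = 4.180

log p(β | y) = −Σ(yᵢ − βxᵢ)²/(2·2) − β²/(2·1) + const.
Setting the derivative to zero: Σxᵢ(yᵢ − βxᵢ)/2 − β/1 = 0, so β = Σxᵢyᵢ / (Σxᵢ² + σ²/τ²).
Σxᵢyᵢ = 5·21 + 4·18 + 3·15 + 3·11 = 255; Σxᵢ² = 59; σ²/τ² = 2.
β̂_MAP = 255 / (59 + 2) = 255/61 ≈ 4.180.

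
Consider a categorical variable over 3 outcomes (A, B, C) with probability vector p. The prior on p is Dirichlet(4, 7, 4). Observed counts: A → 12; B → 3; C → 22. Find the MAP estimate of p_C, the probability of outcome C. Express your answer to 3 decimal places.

The posterior is Dirichlet(αᵢ + nᵢ) = Dirichlet(16, 10, 26).
For a Dirichlet(a₁,…,a_K) with all aᵢ > 1, the mode has j-th component (aⱼ − 1)/(Σaᵢ − K).
Here Σaᵢ = 52 and K = 3, so p_C = (26 − 1)/(52 − 3) = 25/49 ≈ 0.510.

MAP estimate of p_C = 0.510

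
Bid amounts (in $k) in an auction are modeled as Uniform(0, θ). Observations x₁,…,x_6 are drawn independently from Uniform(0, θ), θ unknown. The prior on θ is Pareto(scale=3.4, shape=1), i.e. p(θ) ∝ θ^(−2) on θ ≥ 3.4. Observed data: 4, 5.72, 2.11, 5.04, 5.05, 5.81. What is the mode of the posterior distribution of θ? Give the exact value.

The Uniform(0, θ) likelihood is θ^(−n) for θ ≥ max(xᵢ), zero otherwise. Here max(xᵢ) = 5.81.
Posterior ∝ θ^(−2) · θ^(−6) = θ^(−8) on θ ≥ max(3.4, 5.81) = 5.81.
This density is strictly decreasing in θ, so the posterior mode lies at the lower boundary of the support.

θ̂_MAP = 5.81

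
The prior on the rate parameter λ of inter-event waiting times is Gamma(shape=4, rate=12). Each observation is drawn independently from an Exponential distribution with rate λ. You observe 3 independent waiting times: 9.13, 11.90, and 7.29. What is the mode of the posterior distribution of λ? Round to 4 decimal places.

The Exponential(rate=λ) likelihood is ∝ λ^n e^(−λΣtᵢ). Here n = 3 and Σtᵢ = 9.13 + 11.90 + 7.29 = 28.32.
Posterior ∝ λ^3e^(−12λ) · λ^3e^(−28.32λ) = λ^6e^(−40.32λ), i.e. Gamma(7, 40.32).
Mode = (a−1)/b = 6/40.32 ≈ 0.1488.

λ̂_MAP = 0.1488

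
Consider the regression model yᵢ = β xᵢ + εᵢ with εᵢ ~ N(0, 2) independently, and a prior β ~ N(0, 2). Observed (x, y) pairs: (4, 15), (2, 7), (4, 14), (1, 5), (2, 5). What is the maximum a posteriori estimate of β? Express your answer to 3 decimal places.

β̂_MAP = 3.452

log p(β | y) = −Σ(yᵢ − βxᵢ)²/(2·2) − β²/(2·2) + const.
Setting the derivative to zero: Σxᵢ(yᵢ − βxᵢ)/2 − β/2 = 0, so β = Σxᵢyᵢ / (Σxᵢ² + σ²/τ²).
Σxᵢyᵢ = 4·15 + 2·7 + 4·14 + 1·5 + 2·5 = 145; Σxᵢ² = 41; σ²/τ² = 1.
β̂_MAP = 145 / (41 + 1) = 145/42 ≈ 3.452.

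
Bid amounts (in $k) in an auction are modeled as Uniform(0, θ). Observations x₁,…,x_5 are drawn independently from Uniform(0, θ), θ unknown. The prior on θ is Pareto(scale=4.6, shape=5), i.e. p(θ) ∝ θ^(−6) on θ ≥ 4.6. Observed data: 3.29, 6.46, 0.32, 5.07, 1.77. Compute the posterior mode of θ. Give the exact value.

The Uniform(0, θ) likelihood is θ^(−n) for θ ≥ max(xᵢ), zero otherwise. Here max(xᵢ) = 6.46.
Posterior ∝ θ^(−6) · θ^(−5) = θ^(−11) on θ ≥ max(4.6, 6.46) = 6.46.
This density is strictly decreasing in θ, so the posterior mode lies at the lower boundary of the support.

θ̂_MAP = 6.46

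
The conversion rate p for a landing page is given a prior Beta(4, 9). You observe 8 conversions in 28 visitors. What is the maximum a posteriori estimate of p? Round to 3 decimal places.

Prior: Beta(4, 9).
Data: 8 successes in 28 trials. The binomial likelihood contributes p^8(1−p)^20, so the posterior is Beta(4+8, 9+20) = Beta(12, 29).
For Beta(a, b) with a, b > 1 the mode is (a−1)/(a+b−2) = 11/39 ≈ 0.282.

p̂_MAP = 0.282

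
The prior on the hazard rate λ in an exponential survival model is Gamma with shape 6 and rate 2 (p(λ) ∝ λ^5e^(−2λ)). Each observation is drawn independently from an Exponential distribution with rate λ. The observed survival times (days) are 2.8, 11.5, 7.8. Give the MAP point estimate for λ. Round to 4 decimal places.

λ̂_MAP = 0.3320

The Exponential(rate=λ) likelihood is ∝ λ^n e^(−λΣtᵢ). Here n = 3 and Σtᵢ = 2.8 + 11.5 + 7.8 = 22.1.
Posterior ∝ λ^5e^(−2λ) · λ^3e^(−22.1λ) = λ^8e^(−24.1λ), i.e. Gamma(9, 24.1).
Mode = (a−1)/b = 8/24.1 ≈ 0.3320.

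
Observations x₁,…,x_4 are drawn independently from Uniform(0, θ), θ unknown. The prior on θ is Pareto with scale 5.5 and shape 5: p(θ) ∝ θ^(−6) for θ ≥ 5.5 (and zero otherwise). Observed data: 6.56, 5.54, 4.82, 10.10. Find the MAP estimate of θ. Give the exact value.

θ̂_MAP = 10.10

The Uniform(0, θ) likelihood is θ^(−n) for θ ≥ max(xᵢ), zero otherwise. Here max(xᵢ) = 10.10.
Posterior ∝ θ^(−6) · θ^(−4) = θ^(−10) on θ ≥ max(5.5, 10.10) = 10.10.
This density is strictly decreasing in θ, so the posterior mode lies at the lower boundary of the support.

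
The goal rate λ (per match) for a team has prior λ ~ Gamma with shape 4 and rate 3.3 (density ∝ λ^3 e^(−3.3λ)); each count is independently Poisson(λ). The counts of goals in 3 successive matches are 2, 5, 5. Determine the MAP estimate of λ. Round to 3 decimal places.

λ̂_MAP = 2.381

Σxᵢ = 2+5+5 = 12, with n = 3.
Posterior ∝ λ^3e^(−3.3λ) · λ^12e^(−3λ) = λ^15e^(−6.3λ), i.e. Gamma(shape=16, rate=6.3).
The mode of a Gamma(a, b) with a ≥ 1 (shape–rate) is (a−1)/b = 15/6.3 ≈ 2.381.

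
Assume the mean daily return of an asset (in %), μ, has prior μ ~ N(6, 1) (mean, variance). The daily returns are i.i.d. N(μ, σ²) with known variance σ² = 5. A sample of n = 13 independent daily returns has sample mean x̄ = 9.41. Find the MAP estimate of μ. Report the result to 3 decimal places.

μ̂_MAP = 8.463

n = 13, x̄ = 9.41.
For a Normal prior and Normal likelihood with known variance, the posterior is Normal; its mode equals its mean, the precision-weighted average.
Prior precision 1/σ₀² = 1/1 = 1; data precision n/σ² = 13/5 = 2.6.
μ̂ = (1·6 + 2.6·9.41) / (1 + 2.6) = 30.466/3.6 = 15233/1800 ≈ 8.463.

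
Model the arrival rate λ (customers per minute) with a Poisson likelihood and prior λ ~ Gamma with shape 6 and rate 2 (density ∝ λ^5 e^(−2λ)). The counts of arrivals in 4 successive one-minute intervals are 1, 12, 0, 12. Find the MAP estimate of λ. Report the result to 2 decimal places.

Σxᵢ = 1+12+0+12 = 25, with n = 4.
Posterior ∝ λ^5e^(−2λ) · λ^25e^(−4λ) = λ^30e^(−6λ), i.e. Gamma(shape=31, rate=6).
The mode of a Gamma(a, b) with a ≥ 1 (shape–rate) is (a−1)/b = 30/6 ≈ 5.00.

λ̂_MAP = 5.00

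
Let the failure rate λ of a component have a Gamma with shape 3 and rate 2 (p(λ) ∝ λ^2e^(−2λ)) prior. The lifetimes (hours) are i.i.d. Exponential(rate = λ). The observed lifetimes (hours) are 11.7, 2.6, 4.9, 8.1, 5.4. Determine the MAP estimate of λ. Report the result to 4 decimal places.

The Exponential(rate=λ) likelihood is ∝ λ^n e^(−λΣtᵢ). Here n = 5 and Σtᵢ = 11.7 + 2.6 + 4.9 + 8.1 + 5.4 = 32.7.
Posterior ∝ λ^2e^(−2λ) · λ^5e^(−32.7λ) = λ^7e^(−34.7λ), i.e. Gamma(8, 34.7).
Mode = (a−1)/b = 7/34.7 ≈ 0.2017.

λ̂_MAP = 0.2017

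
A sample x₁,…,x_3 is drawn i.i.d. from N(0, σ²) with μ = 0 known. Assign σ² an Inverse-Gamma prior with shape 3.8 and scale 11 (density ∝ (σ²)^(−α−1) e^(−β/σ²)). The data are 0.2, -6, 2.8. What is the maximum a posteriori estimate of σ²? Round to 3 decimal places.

Sum of squared deviations about the known mean: SS = (0.2−0)² + (-6−0)² + (2.8−0)² = 43.88.
The Normal likelihood contributes (σ²)^(−n/2) exp(−SS/(2σ²)), so the posterior is Inverse-Gamma(α + n/2, β + SS/2) = Inverse-Gamma(5.3, 32.94).
The mode of Inverse-Gamma(a, b) is b/(a+1) = 32.94/6.3 ≈ 5.229.

σ̂²_MAP = 5.229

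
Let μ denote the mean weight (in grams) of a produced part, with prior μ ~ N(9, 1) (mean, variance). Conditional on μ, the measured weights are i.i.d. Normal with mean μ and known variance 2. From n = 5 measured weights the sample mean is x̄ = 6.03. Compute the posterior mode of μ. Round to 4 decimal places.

μ̂_MAP = 6.8786

n = 5, x̄ = 6.03.
For a Normal prior and Normal likelihood with known variance, the posterior is Normal; its mode equals its mean, the precision-weighted average.
Prior precision 1/σ₀² = 1/1 = 1; data precision n/σ² = 5/2 = 2.5.
μ̂ = (1·9 + 2.5·6.03) / (1 + 2.5) = 24.075/3.5 = 963/140 ≈ 6.8786.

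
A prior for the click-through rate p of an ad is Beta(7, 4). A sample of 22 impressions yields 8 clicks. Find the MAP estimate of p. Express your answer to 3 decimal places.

Prior: Beta(7, 4).
Data: 8 successes in 22 trials. The binomial likelihood contributes p^8(1−p)^14, so the posterior is Beta(7+8, 4+14) = Beta(15, 18).
For Beta(a, b) with a, b > 1 the mode is (a−1)/(a+b−2) = 14/31 ≈ 0.452.

p̂_MAP = 0.452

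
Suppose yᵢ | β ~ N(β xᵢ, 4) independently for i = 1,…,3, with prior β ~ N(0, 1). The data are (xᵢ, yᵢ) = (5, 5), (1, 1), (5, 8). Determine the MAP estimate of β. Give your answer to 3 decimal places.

log p(β | y) = −Σ(yᵢ − βxᵢ)²/(2·4) − β²/(2·1) + const.
Setting the derivative to zero: Σxᵢ(yᵢ − βxᵢ)/4 − β/1 = 0, so β = Σxᵢyᵢ / (Σxᵢ² + σ²/τ²).
Σxᵢyᵢ = 5·5 + 1·1 + 5·8 = 66; Σxᵢ² = 51; σ²/τ² = 4.
β̂_MAP = 66 / (51 + 4) = 66/55 ≈ 1.200.

β̂_MAP = 1.200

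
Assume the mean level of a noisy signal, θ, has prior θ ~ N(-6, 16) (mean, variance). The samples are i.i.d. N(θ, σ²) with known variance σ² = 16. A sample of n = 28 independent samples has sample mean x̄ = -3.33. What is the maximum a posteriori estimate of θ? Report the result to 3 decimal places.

θ̂_MAP = -3.422

n = 28, x̄ = -3.33.
For a Normal prior and Normal likelihood with known variance, the posterior is Normal; its mode equals its mean, the precision-weighted average.
Prior precision 1/σ₀² = 1/16 = 0.0625; data precision n/σ² = 28/16 = 1.75.
θ̂ = (0.0625·(-6) + 1.75·(-3.33)) / (0.0625 + 1.75) = (-6.2025)/1.8125 = -2481/725 ≈ -3.422.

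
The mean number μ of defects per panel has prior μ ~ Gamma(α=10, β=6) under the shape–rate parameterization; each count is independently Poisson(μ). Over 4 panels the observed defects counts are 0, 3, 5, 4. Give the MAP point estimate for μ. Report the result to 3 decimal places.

μ̂_MAP = 2.100

Σxᵢ = 0+3+5+4 = 12, with n = 4.
Posterior ∝ μ^9e^(−6μ) · μ^12e^(−4μ) = μ^21e^(−10μ), i.e. Gamma(shape=22, rate=10).
The mode of a Gamma(a, b) with a ≥ 1 (shape–rate) is (a−1)/b = 21/10 ≈ 2.100.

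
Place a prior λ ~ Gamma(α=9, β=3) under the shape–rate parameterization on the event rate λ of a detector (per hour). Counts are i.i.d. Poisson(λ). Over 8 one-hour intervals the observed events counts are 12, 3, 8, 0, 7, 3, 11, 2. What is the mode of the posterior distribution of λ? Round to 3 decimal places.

λ̂_MAP = 4.909

Σxᵢ = 12+3+8+0+7+3+11+2 = 46, with n = 8.
Posterior ∝ λ^8e^(−3λ) · λ^46e^(−8λ) = λ^54e^(−11λ), i.e. Gamma(shape=55, rate=11).
The mode of a Gamma(a, b) with a ≥ 1 (shape–rate) is (a−1)/b = 54/11 ≈ 4.909.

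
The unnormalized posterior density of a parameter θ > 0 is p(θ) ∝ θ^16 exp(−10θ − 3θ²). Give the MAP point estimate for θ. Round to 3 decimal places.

θ̂_MAP = 1.000

ℓ'(θ) = 16/θ − 10 − 6θ. Setting this to zero and multiplying by θ: 6θ² + 10θ − 16 = 0.
θ = (−10 + √(10² + 4·6·16)) / (2·6) = (−10 + √484) / 12 = (−10 + 22)/12 = 1.
ℓ''(θ) = −16/θ² − 6 < 0, confirming a maximum.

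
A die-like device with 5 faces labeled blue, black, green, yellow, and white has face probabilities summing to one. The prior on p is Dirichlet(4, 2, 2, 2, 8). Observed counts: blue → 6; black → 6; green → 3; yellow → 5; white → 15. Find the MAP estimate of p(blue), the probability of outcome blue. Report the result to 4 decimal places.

MAP estimate of p(blue) = 0.1875

The posterior is Dirichlet(αᵢ + nᵢ) = Dirichlet(10, 8, 5, 7, 23).
For a Dirichlet(a₁,…,a_K) with all aᵢ > 1, the mode has j-th component (aⱼ − 1)/(Σaᵢ − K).
Here Σaᵢ = 53 and K = 5, so p(blue) = (10 − 1)/(53 − 5) = 9/48 ≈ 0.1875.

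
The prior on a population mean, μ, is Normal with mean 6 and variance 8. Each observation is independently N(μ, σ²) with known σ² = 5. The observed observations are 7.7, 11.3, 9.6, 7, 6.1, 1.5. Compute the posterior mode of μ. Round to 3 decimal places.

μ̂_MAP = 7.087

n = 6; x̄ = (7.7 + 11.3 + 9.6 + 7 + 6.1 + 1.5)/6 = 43.2/6 = 7.2.
For a Normal prior and Normal likelihood with known variance, the posterior is Normal; its mode equals its mean, the precision-weighted average.
Prior precision 1/σ₀² = 1/8 = 0.125; data precision n/σ² = 6/5 = 1.2.
μ̂ = (0.125·6 + 1.2·7.2) / (0.125 + 1.2) = 9.39/1.325 = 1878/265 ≈ 7.087.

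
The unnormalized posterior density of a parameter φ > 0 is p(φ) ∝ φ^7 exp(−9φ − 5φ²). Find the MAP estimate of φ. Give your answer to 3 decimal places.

φ̂_MAP = 0.500

ℓ'(φ) = 7/φ − 9 − 10φ. Setting this to zero and multiplying by φ: 10φ² + 9φ − 7 = 0.
φ = (−9 + √(9² + 4·10·7)) / (2·10) = (−9 + √361) / 20 = (−9 + 19)/20 = 1/2.
ℓ''(φ) = −7/φ² − 10 < 0, confirming a maximum.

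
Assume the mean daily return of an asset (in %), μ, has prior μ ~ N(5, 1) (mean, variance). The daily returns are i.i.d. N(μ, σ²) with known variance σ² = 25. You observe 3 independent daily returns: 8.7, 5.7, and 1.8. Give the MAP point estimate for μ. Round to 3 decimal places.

n = 3; x̄ = (8.7 + 5.7 + 1.8)/3 = 16.2/3 = 5.4.
For a Normal prior and Normal likelihood with known variance, the posterior is Normal; its mode equals its mean, the precision-weighted average.
Prior precision 1/σ₀² = 1/1 = 1; data precision n/σ² = 3/25 = 0.12.
μ̂ = (1·5 + 0.12·5.4) / (1 + 0.12) = 5.648/1.12 = 353/70 ≈ 5.043.

μ̂_MAP = 5.043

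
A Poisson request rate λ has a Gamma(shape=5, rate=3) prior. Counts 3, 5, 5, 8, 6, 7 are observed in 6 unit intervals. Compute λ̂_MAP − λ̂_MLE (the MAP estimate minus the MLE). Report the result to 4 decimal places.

MAP − MLE = -1.4444

Σxᵢ = 34. Posterior is Gamma(39, 9); MAP = (39−1)/9 = 38/9 ≈ 4.22222.
MLE = x̄ = 34/6 ≈ 5.66667.
Difference = 38/9 − 34/6 = -13/9 ≈ -1.4444.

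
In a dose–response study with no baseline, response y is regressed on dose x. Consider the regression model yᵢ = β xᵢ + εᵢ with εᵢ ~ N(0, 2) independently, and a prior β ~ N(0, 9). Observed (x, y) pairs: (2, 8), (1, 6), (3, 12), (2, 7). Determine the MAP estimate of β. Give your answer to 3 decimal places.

β̂_MAP = 3.951

log p(β | y) = −Σ(yᵢ − βxᵢ)²/(2·2) − β²/(2·9) + const.
Setting the derivative to zero: Σxᵢ(yᵢ − βxᵢ)/2 − β/9 = 0, so β = Σxᵢyᵢ / (Σxᵢ² + σ²/τ²).
Σxᵢyᵢ = 2·8 + 1·6 + 3·12 + 2·7 = 72; Σxᵢ² = 18; σ²/τ² = 2/9.
β̂_MAP = 72 / (18 + 2/9) = 72/(164/9) = 162/41 ≈ 3.951.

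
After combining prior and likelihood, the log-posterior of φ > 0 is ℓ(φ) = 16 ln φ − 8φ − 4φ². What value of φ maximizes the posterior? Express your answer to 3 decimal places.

φ̂_MAP = 1.000

ℓ'(φ) = 16/φ − 8 − 8φ. Setting this to zero and multiplying by φ: 8φ² + 8φ − 16 = 0.
φ = (−8 + √(8² + 4·8·16)) / (2·8) = (−8 + √576) / 16 = (−8 + 24)/16 = 1.
ℓ''(φ) = −16/φ² − 8 < 0, confirming a maximum.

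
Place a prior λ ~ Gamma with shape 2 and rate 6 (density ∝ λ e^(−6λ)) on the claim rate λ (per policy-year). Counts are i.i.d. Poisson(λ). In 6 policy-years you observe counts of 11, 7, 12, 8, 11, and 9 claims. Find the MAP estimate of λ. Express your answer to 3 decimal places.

Σxᵢ = 11+7+12+8+11+9 = 58, with n = 6.
Posterior ∝ λe^(−6λ) · λ^58e^(−6λ) = λ^59e^(−12λ), i.e. Gamma(shape=60, rate=12).
The mode of a Gamma(a, b) with a ≥ 1 (shape–rate) is (a−1)/b = 59/12 ≈ 4.917.

λ̂_MAP = 4.917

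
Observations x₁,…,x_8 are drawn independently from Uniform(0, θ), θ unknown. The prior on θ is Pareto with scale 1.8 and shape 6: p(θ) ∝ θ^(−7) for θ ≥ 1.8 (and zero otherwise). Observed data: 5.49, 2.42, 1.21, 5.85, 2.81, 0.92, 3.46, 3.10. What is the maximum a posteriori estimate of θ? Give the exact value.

The Uniform(0, θ) likelihood is θ^(−n) for θ ≥ max(xᵢ), zero otherwise. Here max(xᵢ) = 5.85.
Posterior ∝ θ^(−7) · θ^(−8) = θ^(−15) on θ ≥ max(1.8, 5.85) = 5.85.
This density is strictly decreasing in θ, so the posterior mode lies at the lower boundary of the support.

θ̂_MAP = 5.85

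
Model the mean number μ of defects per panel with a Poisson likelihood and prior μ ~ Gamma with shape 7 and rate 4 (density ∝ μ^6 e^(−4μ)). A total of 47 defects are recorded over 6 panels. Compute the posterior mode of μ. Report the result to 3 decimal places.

Σxᵢ = 47, n = 6.
Posterior ∝ μ^6e^(−4μ) · μ^47e^(−6μ) = μ^53e^(−10μ), i.e. Gamma(shape=54, rate=10).
The mode of a Gamma(a, b) with a ≥ 1 (shape–rate) is (a−1)/b = 53/10 ≈ 5.300.

μ̂_MAP = 5.300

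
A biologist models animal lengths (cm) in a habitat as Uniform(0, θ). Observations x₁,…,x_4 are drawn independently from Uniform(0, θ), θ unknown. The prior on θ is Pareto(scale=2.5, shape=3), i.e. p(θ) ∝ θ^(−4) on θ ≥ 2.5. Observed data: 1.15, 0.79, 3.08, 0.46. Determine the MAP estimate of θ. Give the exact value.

θ̂_MAP = 3.08

The Uniform(0, θ) likelihood is θ^(−n) for θ ≥ max(xᵢ), zero otherwise. Here max(xᵢ) = 3.08.
Posterior ∝ θ^(−4) · θ^(−4) = θ^(−8) on θ ≥ max(2.5, 3.08) = 3.08.
This density is strictly decreasing in θ, so the posterior mode lies at the lower boundary of the support.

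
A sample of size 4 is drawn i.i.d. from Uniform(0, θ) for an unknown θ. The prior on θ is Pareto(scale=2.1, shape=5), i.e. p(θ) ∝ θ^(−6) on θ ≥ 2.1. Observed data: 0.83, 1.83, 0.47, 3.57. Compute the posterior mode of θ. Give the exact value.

θ̂_MAP = 3.57

The Uniform(0, θ) likelihood is θ^(−n) for θ ≥ max(xᵢ), zero otherwise. Here max(xᵢ) = 3.57.
Posterior ∝ θ^(−6) · θ^(−4) = θ^(−10) on θ ≥ max(2.1, 3.57) = 3.57.
This density is strictly decreasing in θ, so the posterior mode lies at the lower boundary of the support.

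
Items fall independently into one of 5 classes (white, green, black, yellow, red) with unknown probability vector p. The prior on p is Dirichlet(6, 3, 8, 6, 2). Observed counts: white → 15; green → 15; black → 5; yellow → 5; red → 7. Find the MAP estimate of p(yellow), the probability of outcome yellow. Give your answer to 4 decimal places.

The posterior is Dirichlet(αᵢ + nᵢ) = Dirichlet(21, 18, 13, 11, 9).
For a Dirichlet(a₁,…,a_K) with all aᵢ > 1, the mode has j-th component (aⱼ − 1)/(Σaᵢ − K).
Here Σaᵢ = 72 and K = 5, so p(yellow) = (11 − 1)/(72 − 5) = 10/67 ≈ 0.1493.

MAP estimate of p(yellow) = 0.1493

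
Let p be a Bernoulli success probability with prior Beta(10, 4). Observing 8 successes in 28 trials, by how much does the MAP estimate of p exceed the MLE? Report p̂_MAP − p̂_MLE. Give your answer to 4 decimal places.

Posterior is Beta(18, 24); MAP = (18−1)/(42−2) = 17/40 ≈ 0.42500.
MLE ignores the prior: p̂_MLE = k/n = 8/28 ≈ 0.28571.
Difference = 17/40 − 8/28 = 39/280 ≈ 0.1393.

MAP − MLE = 0.1393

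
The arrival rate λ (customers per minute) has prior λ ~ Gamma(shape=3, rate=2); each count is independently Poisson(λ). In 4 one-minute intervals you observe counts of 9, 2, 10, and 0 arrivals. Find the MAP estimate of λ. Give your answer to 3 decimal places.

Σxᵢ = 9+2+10+0 = 21, with n = 4.
Posterior ∝ λ^2e^(−2λ) · λ^21e^(−4λ) = λ^23e^(−6λ), i.e. Gamma(shape=24, rate=6).
The mode of a Gamma(a, b) with a ≥ 1 (shape–rate) is (a−1)/b = 23/6 ≈ 3.833.

λ̂_MAP = 3.833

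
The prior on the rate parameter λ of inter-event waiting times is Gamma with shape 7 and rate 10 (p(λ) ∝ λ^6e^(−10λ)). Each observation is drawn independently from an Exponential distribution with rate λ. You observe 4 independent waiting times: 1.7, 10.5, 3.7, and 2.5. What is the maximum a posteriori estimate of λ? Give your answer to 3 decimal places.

λ̂_MAP = 0.352

The Exponential(rate=λ) likelihood is ∝ λ^n e^(−λΣtᵢ). Here n = 4 and Σtᵢ = 1.7 + 10.5 + 3.7 + 2.5 = 18.4.
Posterior ∝ λ^6e^(−10λ) · λ^4e^(−18.4λ) = λ^10e^(−28.4λ), i.e. Gamma(11, 28.4).
Mode = (a−1)/b = 10/28.4 ≈ 0.352.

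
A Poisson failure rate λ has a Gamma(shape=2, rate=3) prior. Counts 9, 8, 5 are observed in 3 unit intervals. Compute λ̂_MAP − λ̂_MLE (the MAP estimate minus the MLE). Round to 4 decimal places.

Σxᵢ = 22. Posterior is Gamma(24, 6); MAP = (24−1)/6 = 23/6 ≈ 3.83333.
MLE = x̄ = 22/3 ≈ 7.33333.
Difference = 23/6 − 22/3 = -7/2 ≈ -3.5000.

MAP − MLE = -3.5000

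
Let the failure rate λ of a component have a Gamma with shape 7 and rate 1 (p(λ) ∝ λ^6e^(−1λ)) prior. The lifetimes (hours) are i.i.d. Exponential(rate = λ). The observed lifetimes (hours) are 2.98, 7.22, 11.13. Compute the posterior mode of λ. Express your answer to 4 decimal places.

The Exponential(rate=λ) likelihood is ∝ λ^n e^(−λΣtᵢ). Here n = 3 and Σtᵢ = 2.98 + 7.22 + 11.13 = 21.33.
Posterior ∝ λ^6e^(−1λ) · λ^3e^(−21.33λ) = λ^9e^(−22.33λ), i.e. Gamma(10, 22.33).
Mode = (a−1)/b = 9/22.33 ≈ 0.4030.

λ̂_MAP = 0.4030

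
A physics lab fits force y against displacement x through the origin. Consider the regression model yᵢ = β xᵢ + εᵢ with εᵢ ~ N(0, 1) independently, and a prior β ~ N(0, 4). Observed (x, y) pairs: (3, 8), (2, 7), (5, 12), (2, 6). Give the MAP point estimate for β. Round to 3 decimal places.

log p(β | y) = −Σ(yᵢ − βxᵢ)²/(2·1) − β²/(2·4) + const.
Setting the derivative to zero: Σxᵢ(yᵢ − βxᵢ)/1 − β/4 = 0, so β = Σxᵢyᵢ / (Σxᵢ² + σ²/τ²).
Σxᵢyᵢ = 3·8 + 2·7 + 5·12 + 2·6 = 110; Σxᵢ² = 42; σ²/τ² = 0.25.
β̂_MAP = 110 / (42 + 0.25) = 110/42.25 ≈ 2.604.

β̂_MAP = 2.604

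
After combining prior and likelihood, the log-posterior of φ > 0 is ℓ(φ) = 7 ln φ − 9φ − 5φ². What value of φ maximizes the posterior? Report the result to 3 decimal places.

ℓ'(φ) = 7/φ − 9 − 10φ. Setting this to zero and multiplying by φ: 10φ² + 9φ − 7 = 0.
φ = (−9 + √(9² + 4·10·7)) / (2·10) = (−9 + √361) / 20 = (−9 + 19)/20 = 1/2.
ℓ''(φ) = −7/φ² − 10 < 0, confirming a maximum.

φ̂_MAP = 0.500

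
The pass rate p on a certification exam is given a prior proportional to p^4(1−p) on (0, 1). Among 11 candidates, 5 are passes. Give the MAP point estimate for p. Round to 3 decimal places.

p̂_MAP = 0.563

The prior density ∝ p^4(1−p)^1 is the kernel of Beta(5, 2).
Data: 5 successes in 11 trials. The binomial likelihood contributes p^5(1−p)^6, so the posterior is Beta(5+5, 2+6) = Beta(10, 8).
For Beta(a, b) with a, b > 1 the mode is (a−1)/(a+b−2) = 9/16 ≈ 0.563.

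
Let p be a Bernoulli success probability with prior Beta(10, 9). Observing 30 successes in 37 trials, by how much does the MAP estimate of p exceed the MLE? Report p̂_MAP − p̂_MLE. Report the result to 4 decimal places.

MAP − MLE = -0.0886

Posterior is Beta(40, 16); MAP = (40−1)/(56−2) = 39/54 ≈ 0.72222.
MLE ignores the prior: p̂_MLE = k/n = 30/37 ≈ 0.81081.
Difference = 39/54 − 30/37 = -59/666 ≈ -0.0886.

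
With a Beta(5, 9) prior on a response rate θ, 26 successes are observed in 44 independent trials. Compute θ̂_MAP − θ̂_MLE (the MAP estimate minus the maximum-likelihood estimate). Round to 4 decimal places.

Posterior is Beta(31, 27); MAP = (31−1)/(58−2) = 30/56 ≈ 0.53571.
MLE ignores the prior: θ̂_MLE = k/n = 26/44 ≈ 0.59091.
Difference = 30/56 − 26/44 = -17/308 ≈ -0.0552.

MAP − MLE = -0.0552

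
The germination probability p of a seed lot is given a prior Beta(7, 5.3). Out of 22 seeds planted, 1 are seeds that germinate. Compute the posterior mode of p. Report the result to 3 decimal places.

p̂_MAP = 0.217

Prior: Beta(7, 5.3).
Data: 1 success in 22 trials. The binomial likelihood contributes p(1−p)^21, so the posterior is Beta(7+1, 5.3+21) = Beta(8, 26.3).
For Beta(a, b) with a, b > 1 the mode is (a−1)/(a+b−2) = 7/32.3 ≈ 0.217.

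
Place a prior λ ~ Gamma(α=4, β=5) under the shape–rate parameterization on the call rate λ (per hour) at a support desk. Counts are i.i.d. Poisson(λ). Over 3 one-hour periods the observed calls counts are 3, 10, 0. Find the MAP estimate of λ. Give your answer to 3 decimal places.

Σxᵢ = 3+10+0 = 13, with n = 3.
Posterior ∝ λ^3e^(−5λ) · λ^13e^(−3λ) = λ^16e^(−8λ), i.e. Gamma(shape=17, rate=8).
The mode of a Gamma(a, b) with a ≥ 1 (shape–rate) is (a−1)/b = 16/8 ≈ 2.000.

λ̂_MAP = 2.000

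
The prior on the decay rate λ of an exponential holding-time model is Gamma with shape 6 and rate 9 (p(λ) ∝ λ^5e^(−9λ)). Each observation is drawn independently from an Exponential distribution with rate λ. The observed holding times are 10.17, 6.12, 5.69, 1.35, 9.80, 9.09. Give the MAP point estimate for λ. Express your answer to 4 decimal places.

λ̂_MAP = 0.2148

The Exponential(rate=λ) likelihood is ∝ λ^n e^(−λΣtᵢ). Here n = 6 and Σtᵢ = 10.17 + 6.12 + 5.69 + 1.35 + 9.80 + 9.09 = 42.22.
Posterior ∝ λ^5e^(−9λ) · λ^6e^(−42.22λ) = λ^11e^(−51.22λ), i.e. Gamma(12, 51.22).
Mode = (a−1)/b = 11/51.22 ≈ 0.2148.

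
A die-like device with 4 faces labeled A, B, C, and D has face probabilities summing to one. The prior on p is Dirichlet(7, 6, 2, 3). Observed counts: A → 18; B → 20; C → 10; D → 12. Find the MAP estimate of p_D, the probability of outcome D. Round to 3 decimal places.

MAP estimate of p_D = 0.189

The posterior is Dirichlet(αᵢ + nᵢ) = Dirichlet(25, 26, 12, 15).
For a Dirichlet(a₁,…,a_K) with all aᵢ > 1, the mode has j-th component (aⱼ − 1)/(Σaᵢ − K).
Here Σaᵢ = 78 and K = 4, so p_D = (15 − 1)/(78 − 4) = 14/74 ≈ 0.189.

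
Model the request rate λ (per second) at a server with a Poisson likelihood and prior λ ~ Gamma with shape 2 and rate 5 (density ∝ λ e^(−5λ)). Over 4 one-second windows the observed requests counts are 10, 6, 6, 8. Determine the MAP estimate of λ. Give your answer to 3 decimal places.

Σxᵢ = 10+6+6+8 = 30, with n = 4.
Posterior ∝ λe^(−5λ) · λ^30e^(−4λ) = λ^31e^(−9λ), i.e. Gamma(shape=32, rate=9).
The mode of a Gamma(a, b) with a ≥ 1 (shape–rate) is (a−1)/b = 31/9 ≈ 3.444.

λ̂_MAP = 3.444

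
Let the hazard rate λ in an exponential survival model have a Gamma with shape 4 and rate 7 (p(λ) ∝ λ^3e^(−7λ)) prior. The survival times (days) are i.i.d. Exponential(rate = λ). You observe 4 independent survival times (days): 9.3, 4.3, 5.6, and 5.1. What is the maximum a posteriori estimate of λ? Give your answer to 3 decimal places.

The Exponential(rate=λ) likelihood is ∝ λ^n e^(−λΣtᵢ). Here n = 4 and Σtᵢ = 9.3 + 4.3 + 5.6 + 5.1 = 24.3.
Posterior ∝ λ^3e^(−7λ) · λ^4e^(−24.3λ) = λ^7e^(−31.3λ), i.e. Gamma(8, 31.3).
Mode = (a−1)/b = 7/31.3 ≈ 0.224.

λ̂_MAP = 0.224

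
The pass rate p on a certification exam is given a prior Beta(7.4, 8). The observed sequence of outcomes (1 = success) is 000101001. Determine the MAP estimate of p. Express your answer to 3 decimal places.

Prior: Beta(7.4, 8).
Data: 3 successes in 9 trials (from the sequence). The binomial likelihood contributes p^3(1−p)^6, so the posterior is Beta(7.4+3, 8+6) = Beta(10.4, 14).
For Beta(a, b) with a, b > 1 the mode is (a−1)/(a+b−2) = 9.4/22.4 ≈ 0.420.

p̂_MAP = 0.420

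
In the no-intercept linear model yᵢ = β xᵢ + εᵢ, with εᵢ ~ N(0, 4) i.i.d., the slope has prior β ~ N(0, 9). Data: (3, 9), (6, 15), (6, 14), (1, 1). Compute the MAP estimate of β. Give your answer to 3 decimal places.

log p(β | y) = −Σ(yᵢ − βxᵢ)²/(2·4) − β²/(2·9) + const.
Setting the derivative to zero: Σxᵢ(yᵢ − βxᵢ)/4 − β/9 = 0, so β = Σxᵢyᵢ / (Σxᵢ² + σ²/τ²).
Σxᵢyᵢ = 3·9 + 6·15 + 6·14 + 1·1 = 202; Σxᵢ² = 82; σ²/τ² = 4/9.
β̂_MAP = 202 / (82 + 4/9) = 202/(742/9) = 909/371 ≈ 2.450.

β̂_MAP = 2.450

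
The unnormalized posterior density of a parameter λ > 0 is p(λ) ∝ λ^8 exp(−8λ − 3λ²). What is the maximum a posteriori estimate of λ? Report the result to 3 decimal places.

ℓ'(λ) = 8/λ − 8 − 6λ. Setting this to zero and multiplying by λ: 6λ² + 8λ − 8 = 0.
λ = (−8 + √(8² + 4·6·8)) / (2·6) = (−8 + √256) / 12 = (−8 + 16)/12 = 2/3.
ℓ''(λ) = −8/λ² − 6 < 0, confirming a maximum.

λ̂_MAP = 0.667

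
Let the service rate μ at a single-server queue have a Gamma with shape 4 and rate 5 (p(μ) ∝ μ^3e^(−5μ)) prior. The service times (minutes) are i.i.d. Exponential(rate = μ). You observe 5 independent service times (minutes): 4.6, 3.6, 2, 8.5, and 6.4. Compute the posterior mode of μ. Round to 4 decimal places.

μ̂_MAP = 0.2658

The Exponential(rate=μ) likelihood is ∝ μ^n e^(−μΣtᵢ). Here n = 5 and Σtᵢ = 4.6 + 3.6 + 2 + 8.5 + 6.4 = 25.1.
Posterior ∝ μ^3e^(−5μ) · μ^5e^(−25.1μ) = μ^8e^(−30.1μ), i.e. Gamma(9, 30.1).
Mode = (a−1)/b = 8/30.1 ≈ 0.2658.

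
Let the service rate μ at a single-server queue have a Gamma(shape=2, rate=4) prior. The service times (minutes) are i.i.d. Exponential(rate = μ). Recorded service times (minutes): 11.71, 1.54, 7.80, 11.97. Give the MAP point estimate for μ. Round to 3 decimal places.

μ̂_MAP = 0.135

The Exponential(rate=μ) likelihood is ∝ μ^n e^(−μΣtᵢ). Here n = 4 and Σtᵢ = 11.71 + 1.54 + 7.80 + 11.97 = 33.02.
Posterior ∝ μe^(−4μ) · μ^4e^(−33.02μ) = μ^5e^(−37.02μ), i.e. Gamma(6, 37.02).
Mode = (a−1)/b = 5/37.02 ≈ 0.135.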